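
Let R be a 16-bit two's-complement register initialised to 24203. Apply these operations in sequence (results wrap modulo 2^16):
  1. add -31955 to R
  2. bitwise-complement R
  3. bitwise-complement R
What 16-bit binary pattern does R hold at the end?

1110000110111000

Start: R = 24203 = 0101111010001011.
R = 24203 + (-31955) = -7752 = 1110000110111000
R = NOT 1110000110111000 = 0001111001000111 = 7751
R = NOT 0001111001000111 = 1110000110111000 = -7752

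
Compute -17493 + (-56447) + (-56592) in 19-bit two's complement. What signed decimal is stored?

-130532

-17493 + (-56447) = -73940 (1101101111100101100)
-73940 + (-56592) = -130532 (1100000001000011100)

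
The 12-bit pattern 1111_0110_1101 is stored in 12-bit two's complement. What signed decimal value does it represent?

-147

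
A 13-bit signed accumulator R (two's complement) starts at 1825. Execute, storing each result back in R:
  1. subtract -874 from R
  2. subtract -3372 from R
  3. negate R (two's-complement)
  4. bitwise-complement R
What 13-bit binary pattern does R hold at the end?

1011110110110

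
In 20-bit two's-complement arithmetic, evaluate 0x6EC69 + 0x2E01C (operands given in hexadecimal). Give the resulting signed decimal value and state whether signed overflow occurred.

-406395; overflow

0x6EC69 = 01101110110001101001 = 453737 (signed)
0x2E01C = 00101110000000011100 = 188444 (signed)
  01101110110001101001
+ 00101110000000011100
= 10011100110010000101
Result 10011100110010000101: MSB = 1 → 642181 − 1048576 = -406395.
Both addends are non-negative but the stored result is negative: signed overflow. The true value 453737 + 188444 = 642181 lies outside [-524288, 524287].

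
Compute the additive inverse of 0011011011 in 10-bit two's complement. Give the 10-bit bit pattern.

1100100101

Invert: 1100100100. Add 1: 1100100101.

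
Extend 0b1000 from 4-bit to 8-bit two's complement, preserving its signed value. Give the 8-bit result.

11111000

MSB of 1000 is 1; replicate it into the new high bits.
1111|1000 → 11111000 (still -8).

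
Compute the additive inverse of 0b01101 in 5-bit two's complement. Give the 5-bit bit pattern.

10011

Invert: 10010. Add 1: 10011.
Check: 01101 = 13, 10011 = -13.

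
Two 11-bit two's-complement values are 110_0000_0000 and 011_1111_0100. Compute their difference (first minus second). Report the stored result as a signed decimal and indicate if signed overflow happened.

110_0000_0000 → 11000000000 = -512 (signed)
011_1111_0100 → 01111110100 = 1012 (signed)
Subtract via negate-and-add: invert 01111110100 + 1 = 10000001100 (i.e. -1012).
  11000000000
+ 10000001100
= 01000001100  (discard carry-out 1)
Result 01000001100: MSB = 0 → value 524.
Both addends (after negating the subtrahend) are negative but the stored result is non-negative: signed overflow. The true value -512 − 1012 = -1524 lies outside [-1024, 1023].

524; overflow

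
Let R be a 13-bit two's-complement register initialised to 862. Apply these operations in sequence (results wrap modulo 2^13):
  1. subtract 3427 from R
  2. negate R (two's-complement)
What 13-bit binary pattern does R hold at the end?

0101000000101

Start: R = 862 = 0001101011110.
R = 862 − 3427 = -2565 = 1010111111011
R = −(-2565) = 2565 = 0101000000101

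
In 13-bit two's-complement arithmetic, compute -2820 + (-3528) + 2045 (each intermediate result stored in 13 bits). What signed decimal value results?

-2820 + (-3528) = -6348 → wraps to 1844 (0011100110100)
1844 + 2045 = 3889 (0111100110001)

3889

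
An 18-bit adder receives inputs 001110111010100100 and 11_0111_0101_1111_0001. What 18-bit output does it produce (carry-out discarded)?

000110010010010101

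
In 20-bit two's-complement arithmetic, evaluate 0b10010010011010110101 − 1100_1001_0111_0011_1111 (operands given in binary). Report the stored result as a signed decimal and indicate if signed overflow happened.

-225418; no overflow

0b10010010011010110101 → 10010010011010110101 = -448843 (signed)
1100_1001_0111_0011_1111 → 11001001011100111111 = -223425 (signed)
Subtract via negate-and-add: invert 11001001011100111111 + 1 = 00110110100011000001 (i.e. 223425).
  10010010011010110101
+ 00110110100011000001
= 11001000111101110110
Result 11001000111101110110: MSB = 1 → 823158 − 1048576 = -225418.
Addends (after negating the subtrahend) have opposite signs, so signed overflow cannot occur.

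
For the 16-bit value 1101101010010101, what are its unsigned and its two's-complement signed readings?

unsigned = 55957, signed = -9579

Unsigned: 1101101010010101 = 55957.
Signed: MSB=1 → 55957 − 65536 = -9579.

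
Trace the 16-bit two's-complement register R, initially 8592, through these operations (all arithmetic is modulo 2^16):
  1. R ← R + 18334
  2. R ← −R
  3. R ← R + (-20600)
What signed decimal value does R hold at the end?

18010

Start: R = 8592 = 0010000110010000.
R = 8592 + 18334 = 26926 = 0110100100101110
R = −(26926) = -26926 = 1001011011010010
R = -26926 + (-20600) = -47526; wraps to 18010 = 0100011001011010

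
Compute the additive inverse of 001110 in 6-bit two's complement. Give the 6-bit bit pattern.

110010

Invert: 110001. Add 1: 110010.
Check: 001110 = 14, 110010 = -14.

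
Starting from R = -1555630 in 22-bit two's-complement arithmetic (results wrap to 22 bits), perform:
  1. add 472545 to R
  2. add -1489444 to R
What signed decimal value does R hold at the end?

Start: R = -1555630 = 1010000100001101010010.
R = -1555630 + 472545 = -1083085 = 1011110111100100110011
R = -1083085 + (-1489444) = -2572529; wraps to 1621775 = 0110001011111100001111

1621775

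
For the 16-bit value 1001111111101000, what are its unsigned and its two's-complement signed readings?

Unsigned: 1001111111101000 = 40936.
Signed: MSB=1 → 40936 − 65536 = -24600.

unsigned = 40936, signed = -24600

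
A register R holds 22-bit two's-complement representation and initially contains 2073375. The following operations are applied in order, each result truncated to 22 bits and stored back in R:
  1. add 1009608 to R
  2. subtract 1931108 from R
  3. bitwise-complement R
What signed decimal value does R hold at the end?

-1151876

Start: R = 2073375 = 0111111010001100011111.
R = 2073375 + 1009608 = 3082983; wraps to -1111321 = 1011110000101011100111
R = -1111321 − 1931108 = -3042429; wraps to 1151875 = 0100011001001110000011
R = NOT 0100011001001110000011 = 1011100110110001111100 = -1151876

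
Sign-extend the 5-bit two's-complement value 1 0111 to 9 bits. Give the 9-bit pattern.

111110111

MSB of 10111 is 1; replicate it into the new high bits.
1111|10111 → 111110111 (still -9).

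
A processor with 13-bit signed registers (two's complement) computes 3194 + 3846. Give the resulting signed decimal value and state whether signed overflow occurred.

-1152; overflow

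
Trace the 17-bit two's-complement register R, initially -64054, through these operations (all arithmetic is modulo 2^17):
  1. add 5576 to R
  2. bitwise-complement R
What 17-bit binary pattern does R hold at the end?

Start: R = -64054 = 10000010111001010.
R = -64054 + 5576 = -58478 = 10001101110010010
R = NOT 10001101110010010 = 01110010001101101 = 58477

01110010001101101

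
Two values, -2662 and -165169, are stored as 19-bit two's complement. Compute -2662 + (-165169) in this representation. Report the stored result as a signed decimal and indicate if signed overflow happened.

-167831; no overflow

-2662 → 1111111010110011010
-165169 → 1010111101011001111
  1111111010110011010
+ 1010111101011001111
= 1010111000001101001  (discard carry-out 1)
Result 1010111000001101001: MSB = 1 → 356457 − 524288 = -167831.
Both addends are negative and so is the stored result: no signed overflow.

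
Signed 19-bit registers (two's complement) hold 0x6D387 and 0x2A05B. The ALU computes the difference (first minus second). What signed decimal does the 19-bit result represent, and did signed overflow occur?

0x6D387 = 1101101001110000111 = -76921 (signed)
0x2A05B = 0101010000001011011 = 172123 (signed)
Subtract via negate-and-add: invert 0101010000001011011 + 1 = 1010101111110100101 (i.e. -172123).
  1101101001110000111
+ 1010101111110100101
= 1000011001100101100  (discard carry-out 1)
Result 1000011001100101100: MSB = 1 → 275244 − 524288 = -249044.
Both addends (after negating the subtrahend) are negative and so is the stored result: no signed overflow.

-249044; no overflow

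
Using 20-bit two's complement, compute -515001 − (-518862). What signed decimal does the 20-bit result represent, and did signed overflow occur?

3861; no overflow

-515001 → 10000010010001000111
-518862 → 10000001010100110010
Subtract via negate-and-add: invert 10000001010100110010 + 1 = 01111110101011001110 (i.e. 518862).
  10000010010001000111
+ 01111110101011001110
= 00000000111100010101  (discard carry-out 1)
Result 00000000111100010101: MSB = 0 → value 3861.
Addends (after negating the subtrahend) have opposite signs, so signed overflow cannot occur.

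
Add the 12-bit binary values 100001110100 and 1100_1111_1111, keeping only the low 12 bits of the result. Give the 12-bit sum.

  100001110100
+ 110011111111
= 010101110011  (discard carry-out 1)

010101110011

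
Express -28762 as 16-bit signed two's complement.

1000111110100110

|-28762| = 28762 = 0111000001011010 in 16 bits.
Invert the bits: 1000111110100101. Add 1: 1000111110100110.
Check: 1000111110100110 reads as 36774 − 65536 = -28762.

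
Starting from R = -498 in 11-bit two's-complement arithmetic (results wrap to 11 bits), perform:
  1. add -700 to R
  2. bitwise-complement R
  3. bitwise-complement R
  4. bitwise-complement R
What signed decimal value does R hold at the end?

-851

Start: R = -498 = 11000001110.
R = -498 + (-700) = -1198; wraps to 850 = 01101010010
R = NOT 01101010010 = 10010101101 = -851
R = NOT 10010101101 = 01101010010 = 850
R = NOT 01101010010 = 10010101101 = -851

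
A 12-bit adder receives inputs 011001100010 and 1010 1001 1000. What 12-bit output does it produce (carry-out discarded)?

000011111010

  011001100010
+ 101010011000
= 000011111010  (discard carry-out 1)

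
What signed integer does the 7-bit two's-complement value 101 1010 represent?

-38

MSB is 1, so the value is negative.
Invert: 0100101. Add 1: 0100110 = 38. So the value is −38.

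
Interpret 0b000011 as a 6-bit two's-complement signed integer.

3

MSB is 0, so the value is non-negative: 000011 = 3.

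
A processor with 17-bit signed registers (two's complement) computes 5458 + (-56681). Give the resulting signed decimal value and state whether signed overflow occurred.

5458 → 00001010101010010
-56681 → 10010001010010111
  00001010101010010
+ 10010001010010111
= 10011011111101001
Result 10011011111101001: MSB = 1 → 79849 − 131072 = -51223.
Addends have opposite signs, so signed overflow cannot occur.

-51223; no overflow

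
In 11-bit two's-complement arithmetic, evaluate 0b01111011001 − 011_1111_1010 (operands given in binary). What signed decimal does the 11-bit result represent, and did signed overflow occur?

0b01111011001 → 01111011001 = 985 (signed)
011_1111_1010 → 01111111010 = 1018 (signed)
Subtract via negate-and-add: invert 01111111010 + 1 = 10000000110 (i.e. -1018).
  01111011001
+ 10000000110
= 11111011111
Result 11111011111: MSB = 1 → 2015 − 2048 = -33.
Addends (after negating the subtrahend) have opposite signs, so signed overflow cannot occur.

-33; no overflow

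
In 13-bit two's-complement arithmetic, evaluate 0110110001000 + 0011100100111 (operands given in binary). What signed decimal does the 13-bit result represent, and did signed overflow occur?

-2897; overflow

0110110001000 = 3464 (signed)
0011100100111 = 1831 (signed)
  0110110001000
+ 0011100100111
= 1010010101111
Result 1010010101111: MSB = 1 → 5295 − 8192 = -2897.
Both addends are non-negative but the stored result is negative: signed overflow. The true value 3464 + 1831 = 5295 lies outside [-4096, 4095].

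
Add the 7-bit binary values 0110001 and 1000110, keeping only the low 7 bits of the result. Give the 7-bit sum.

1110111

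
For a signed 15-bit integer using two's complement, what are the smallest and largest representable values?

Minimum: −2^14 = -16384.
Maximum: 2^14 − 1 = 16383.

min = -16384, max = 16383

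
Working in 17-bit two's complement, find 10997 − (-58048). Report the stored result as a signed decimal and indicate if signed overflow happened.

-62027; overflow

10997 → 00010101011110101
-58048 → 10001110101000000
Subtract via negate-and-add: invert 10001110101000000 + 1 = 01110001011000000 (i.e. 58048).
  00010101011110101
+ 01110001011000000
= 10000110110110101
Result 10000110110110101: MSB = 1 → 69045 − 131072 = -62027.
Both addends (after negating the subtrahend) are non-negative but the stored result is negative: signed overflow. The true value 10997 − (-58048) = 69045 lies outside [-65536, 65535].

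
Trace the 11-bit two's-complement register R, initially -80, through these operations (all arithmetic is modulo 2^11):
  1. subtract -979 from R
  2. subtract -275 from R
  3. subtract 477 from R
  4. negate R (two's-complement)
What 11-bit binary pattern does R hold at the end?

Start: R = -80 = 11110110000.
R = -80 − (-979) = 899 = 01110000011
R = 899 − (-275) = 1174; wraps to -874 = 10010010110
R = -874 − 477 = -1351; wraps to 697 = 01010111001
R = −(697) = -697 = 10101000111

10101000111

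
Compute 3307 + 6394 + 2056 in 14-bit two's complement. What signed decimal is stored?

-4627

3307 + 6394 = 9701 → wraps to -6683 (10010111100101)
-6683 + 2056 = -4627 (10110111101101)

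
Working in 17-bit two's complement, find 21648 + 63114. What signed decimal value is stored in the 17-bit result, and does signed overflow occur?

-46310; overflow

21648 → 00101010010010000
63114 → 01111011010001010
  00101010010010000
+ 01111011010001010
= 10100101100011010
Result 10100101100011010: MSB = 1 → 84762 − 131072 = -46310.
Both addends are non-negative but the stored result is negative: signed overflow. The true value 21648 + 63114 = 84762 lies outside [-65536, 65535].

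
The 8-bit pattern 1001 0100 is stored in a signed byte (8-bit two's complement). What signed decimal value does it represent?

MSB is 1, so the value is negative.
Unsigned reading: 148. Subtract 2^8 = 256: 148 − 256 = -108.

-108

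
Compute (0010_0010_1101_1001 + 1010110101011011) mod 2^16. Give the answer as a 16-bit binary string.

1101000000110100

  0010001011011001
+ 1010110101011011
= 1101000000110100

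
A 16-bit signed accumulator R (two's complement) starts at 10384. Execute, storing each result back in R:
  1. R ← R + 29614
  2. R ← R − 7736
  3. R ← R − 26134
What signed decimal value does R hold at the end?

6128

Start: R = 10384 = 0010100010010000.
R = 10384 + 29614 = 39998; wraps to -25538 = 1001110000111110
R = -25538 − 7736 = -33274; wraps to 32262 = 0111111000000110
R = 32262 − 26134 = 6128 = 0001011111110000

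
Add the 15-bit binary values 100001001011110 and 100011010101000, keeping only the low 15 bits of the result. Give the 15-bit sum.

000100100000110

  100001001011110
+ 100011010101000
= 000100100000110  (discard carry-out 1)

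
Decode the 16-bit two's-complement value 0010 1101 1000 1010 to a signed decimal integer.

11658

MSB is 0, so the value is non-negative: 0010110110001010 = 11658.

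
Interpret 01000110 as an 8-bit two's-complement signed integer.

70

MSB is 0, so the value is non-negative: 01000110 = 70.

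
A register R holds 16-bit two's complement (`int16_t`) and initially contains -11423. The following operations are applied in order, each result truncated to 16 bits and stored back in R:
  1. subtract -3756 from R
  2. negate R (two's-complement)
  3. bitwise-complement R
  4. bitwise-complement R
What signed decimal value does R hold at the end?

Start: R = -11423 = 1101001101100001.
R = -11423 − (-3756) = -7667 = 1110001000001101
R = −(-7667) = 7667 = 0001110111110011
R = NOT 0001110111110011 = 1110001000001100 = -7668
R = NOT 1110001000001100 = 0001110111110011 = 7667

7667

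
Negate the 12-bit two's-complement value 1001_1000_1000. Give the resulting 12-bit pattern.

011001111000

Invert: 011001110111. Add 1: 011001111000.
Check: 100110001000 = -1656, 011001111000 = 1656.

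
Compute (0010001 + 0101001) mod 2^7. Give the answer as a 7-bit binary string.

  0010001
+ 0101001
= 0111010

0111010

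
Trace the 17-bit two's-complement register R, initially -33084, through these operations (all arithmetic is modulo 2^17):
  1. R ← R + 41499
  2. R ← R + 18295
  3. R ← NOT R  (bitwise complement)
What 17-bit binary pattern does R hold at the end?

Start: R = -33084 = 10111111011000100.
R = -33084 + 41499 = 8415 = 00010000011011111
R = 8415 + 18295 = 26710 = 00110100001010110
R = NOT 00110100001010110 = 11001011110101001 = -26711

11001011110101001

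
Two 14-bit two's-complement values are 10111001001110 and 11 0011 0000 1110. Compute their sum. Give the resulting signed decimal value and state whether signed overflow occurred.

-7844; no overflow

10111001001110 = -4530 (signed)
11 0011 0000 1110 → 11001100001110 = -3314 (signed)
  10111001001110
+ 11001100001110
= 10000101011100  (discard carry-out 1)
Result 10000101011100: MSB = 1 → 8540 − 16384 = -7844.
Both addends are negative and so is the stored result: no signed overflow.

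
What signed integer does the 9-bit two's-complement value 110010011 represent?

-109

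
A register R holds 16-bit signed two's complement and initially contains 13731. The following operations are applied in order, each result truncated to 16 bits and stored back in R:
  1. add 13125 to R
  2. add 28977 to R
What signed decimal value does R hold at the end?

-9703

Start: R = 13731 = 0011010110100011.
R = 13731 + 13125 = 26856 = 0110100011101000
R = 26856 + 28977 = 55833; wraps to -9703 = 1101101000011001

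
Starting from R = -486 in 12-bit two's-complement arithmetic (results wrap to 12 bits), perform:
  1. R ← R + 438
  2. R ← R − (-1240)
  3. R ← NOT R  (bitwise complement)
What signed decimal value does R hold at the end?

-1193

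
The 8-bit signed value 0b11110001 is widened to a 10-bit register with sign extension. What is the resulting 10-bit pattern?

MSB of 11110001 is 1; replicate it into the new high bits.
11|11110001 → 1111110001 (still -15).

1111110001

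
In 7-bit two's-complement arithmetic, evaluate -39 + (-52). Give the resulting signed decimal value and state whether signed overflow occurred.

37; overflow

-39 → 1011001
-52 → 1001100
  1011001
+ 1001100
= 0100101  (discard carry-out 1)
Result 0100101: MSB = 0 → value 37.
Both addends are negative but the stored result is non-negative: signed overflow. The true value -39 + (-52) = -91 lies outside [-64, 63].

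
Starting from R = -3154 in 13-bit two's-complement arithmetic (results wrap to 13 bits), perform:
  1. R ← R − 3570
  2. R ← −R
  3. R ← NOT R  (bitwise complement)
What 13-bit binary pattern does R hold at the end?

0010110111011

Start: R = -3154 = 1001110101110.
R = -3154 − 3570 = -6724; wraps to 1468 = 0010110111100
R = −(1468) = -1468 = 1101001000100
R = NOT 1101001000100 = 0010110111011 = 1467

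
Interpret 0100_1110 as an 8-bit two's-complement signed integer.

MSB is 0, so the value is non-negative: 01001110 = 78.

78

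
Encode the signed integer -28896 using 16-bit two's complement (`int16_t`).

1000111100100000

|-28896| = 28896 = 0111000011100000 in 16 bits.
Invert the bits: 1000111100011111. Add 1: 1000111100100000.
Check: 1000111100100000 reads as 36640 − 65536 = -28896.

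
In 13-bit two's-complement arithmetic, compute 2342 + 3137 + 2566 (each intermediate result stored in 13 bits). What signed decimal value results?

-147

2342 + 3137 = 5479 → wraps to -2713 (1010101100111)
-2713 + 2566 = -147 (1111101101101)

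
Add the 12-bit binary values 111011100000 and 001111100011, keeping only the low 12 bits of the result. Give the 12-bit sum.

001011000011

  111011100000
+ 001111100011
= 001011000011  (discard carry-out 1)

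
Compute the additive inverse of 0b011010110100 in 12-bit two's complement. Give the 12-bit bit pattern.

100101001100

Invert: 100101001011. Add 1: 100101001100.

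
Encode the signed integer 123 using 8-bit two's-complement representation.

123 is non-negative, so write it directly in 8 bits: 01111011.

01111011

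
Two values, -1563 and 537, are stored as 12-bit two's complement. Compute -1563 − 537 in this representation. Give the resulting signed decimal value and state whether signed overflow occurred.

1996; overflow

-1563 → 100111100101
537 → 001000011001
Subtract via negate-and-add: invert 001000011001 + 1 = 110111100111 (i.e. -537).
  100111100101
+ 110111100111
= 011111001100  (discard carry-out 1)
Result 011111001100: MSB = 0 → value 1996.
Both addends (after negating the subtrahend) are negative but the stored result is non-negative: signed overflow. The true value -1563 − 537 = -2100 lies outside [-2048, 2047].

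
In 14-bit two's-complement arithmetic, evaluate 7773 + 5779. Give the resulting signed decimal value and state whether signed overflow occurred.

-2832; overflow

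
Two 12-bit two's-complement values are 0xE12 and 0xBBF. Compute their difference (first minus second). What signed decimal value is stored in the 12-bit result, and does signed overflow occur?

595; no overflow

0xE12 = 111000010010 = -494 (signed)
0xBBF = 101110111111 = -1089 (signed)
Subtract via negate-and-add: invert 101110111111 + 1 = 010001000001 (i.e. 1089).
  111000010010
+ 010001000001
= 001001010011  (discard carry-out 1)
Result 001001010011: MSB = 0 → value 595.
Addends (after negating the subtrahend) have opposite signs, so signed overflow cannot occur.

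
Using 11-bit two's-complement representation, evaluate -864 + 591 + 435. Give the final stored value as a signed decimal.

-864 + 591 = -273 (11011101111)
-273 + 435 = 162 (00010100010)

162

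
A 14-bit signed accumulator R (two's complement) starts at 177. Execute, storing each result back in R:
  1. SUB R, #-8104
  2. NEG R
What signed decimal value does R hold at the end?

Start: R = 177 = 00000010110001.
R = 177 − (-8104) = 8281; wraps to -8103 = 10000001011001
R = −(-8103) = 8103 = 01111110100111

8103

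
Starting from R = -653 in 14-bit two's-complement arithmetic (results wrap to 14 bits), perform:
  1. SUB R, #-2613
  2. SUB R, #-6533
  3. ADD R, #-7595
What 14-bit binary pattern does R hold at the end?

Start: R = -653 = 11110101110011.
R = -653 − (-2613) = 1960 = 00011110101000
R = 1960 − (-6533) = 8493; wraps to -7891 = 10000100101101
R = -7891 + (-7595) = -15486; wraps to 898 = 00001110000010

00001110000010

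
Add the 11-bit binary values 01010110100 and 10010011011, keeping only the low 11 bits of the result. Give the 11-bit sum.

11101001111

  01010110100
+ 10010011011
= 11101001111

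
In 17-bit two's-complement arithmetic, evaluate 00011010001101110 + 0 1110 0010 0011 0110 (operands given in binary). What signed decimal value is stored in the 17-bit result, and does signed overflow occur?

00011010001101110 = 13422 (signed)
0 1110 0010 0011 0110 → 01110001000110110 = 57910 (signed)
  00011010001101110
+ 01110001000110110
= 10001011010100100
Result 10001011010100100: MSB = 1 → 71332 − 131072 = -59740.
Both addends are non-negative but the stored result is negative: signed overflow. The true value 13422 + 57910 = 71332 lies outside [-65536, 65535].

-59740; overflow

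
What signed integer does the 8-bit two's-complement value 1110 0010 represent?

-30

MSB is 1, so the value is negative.
Unsigned reading: 226. Subtract 2^8 = 256: 226 − 256 = -30.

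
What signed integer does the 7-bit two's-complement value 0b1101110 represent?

-18

MSB is 1, so the value is negative.
Invert: 0010001. Add 1: 0010010 = 18. So the value is −18.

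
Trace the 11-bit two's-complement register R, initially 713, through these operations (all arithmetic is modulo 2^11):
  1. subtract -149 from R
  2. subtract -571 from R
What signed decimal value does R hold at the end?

-615

Start: R = 713 = 01011001001.
R = 713 − (-149) = 862 = 01101011110
R = 862 − (-571) = 1433; wraps to -615 = 10110011001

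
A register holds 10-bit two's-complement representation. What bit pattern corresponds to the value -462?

|-462| = 462 = 0111001110 in 10 bits.
Invert the bits: 1000110001. Add 1: 1000110010.
Check: 1000110010 reads as 562 − 1024 = -462.

1000110010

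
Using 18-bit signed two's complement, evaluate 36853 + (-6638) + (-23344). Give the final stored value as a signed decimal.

6871

36853 + (-6638) = 30215 (000111011000000111)
30215 + (-23344) = 6871 (000001101011010111)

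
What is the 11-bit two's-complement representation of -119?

|-119| = 119 = 00001110111 in 11 bits.
Invert the bits: 11110001000. Add 1: 11110001001.

11110001001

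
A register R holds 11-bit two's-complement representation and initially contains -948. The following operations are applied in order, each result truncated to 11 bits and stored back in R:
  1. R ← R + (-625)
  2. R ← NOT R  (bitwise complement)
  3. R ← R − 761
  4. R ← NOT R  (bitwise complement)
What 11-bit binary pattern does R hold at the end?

Start: R = -948 = 10001001100.
R = -948 + (-625) = -1573; wraps to 475 = 00111011011
R = NOT 00111011011 = 11000100100 = -476
R = -476 − 761 = -1237; wraps to 811 = 01100101011
R = NOT 01100101011 = 10011010100 = -812

10011010100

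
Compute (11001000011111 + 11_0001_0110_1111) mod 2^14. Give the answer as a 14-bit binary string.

10001110001110

  11001000011111
+ 11000101101111
= 10001110001110  (discard carry-out 1)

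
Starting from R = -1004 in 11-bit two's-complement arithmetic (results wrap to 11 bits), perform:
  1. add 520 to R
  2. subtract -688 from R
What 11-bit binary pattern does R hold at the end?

00011001100

Start: R = -1004 = 10000010100.
R = -1004 + 520 = -484 = 11000011100
R = -484 − (-688) = 204 = 00011001100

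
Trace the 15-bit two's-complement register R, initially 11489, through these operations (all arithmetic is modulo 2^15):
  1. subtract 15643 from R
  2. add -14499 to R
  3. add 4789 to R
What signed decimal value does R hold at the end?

Start: R = 11489 = 010110011100001.
R = 11489 − 15643 = -4154 = 110111111000110
R = -4154 + (-14499) = -18653; wraps to 14115 = 011011100100011
R = 14115 + 4789 = 18904; wraps to -13864 = 100100111011000

-13864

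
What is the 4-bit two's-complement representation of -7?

1001

|-7| = 7 = 0111 in 4 bits.
Invert the bits: 1000. Add 1: 1001.
Check: 1001 reads as 9 − 16 = -7.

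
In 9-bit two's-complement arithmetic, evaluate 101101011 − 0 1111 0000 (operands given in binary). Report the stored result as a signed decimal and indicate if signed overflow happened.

123; overflow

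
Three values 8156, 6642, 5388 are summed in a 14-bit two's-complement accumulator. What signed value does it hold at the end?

3802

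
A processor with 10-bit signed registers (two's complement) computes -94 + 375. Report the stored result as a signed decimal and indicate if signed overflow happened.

281; no overflow

-94 → 1110100010
375 → 0101110111
  1110100010
+ 0101110111
= 0100011001  (discard carry-out 1)
Result 0100011001: MSB = 0 → value 281.
Addends have opposite signs, so signed overflow cannot occur.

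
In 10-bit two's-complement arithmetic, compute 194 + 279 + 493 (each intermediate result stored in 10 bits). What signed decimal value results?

-58

194 + 279 = 473 (0111011001)
473 + 493 = 966 → wraps to -58 (1111000110)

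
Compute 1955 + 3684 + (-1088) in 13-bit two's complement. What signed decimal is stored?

1955 + 3684 = 5639 → wraps to -2553 (1011000000111)
-2553 + (-1088) = -3641 (1000111000111)

-3641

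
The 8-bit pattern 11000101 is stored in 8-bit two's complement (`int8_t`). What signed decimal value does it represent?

MSB is 1, so the value is negative.
Unsigned reading: 197. Subtract 2^8 = 256: 197 − 256 = -59.

-59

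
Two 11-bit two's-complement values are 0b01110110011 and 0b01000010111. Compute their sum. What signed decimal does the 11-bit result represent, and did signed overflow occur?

-566; overflow

0b01110110011 → 01110110011 = 947 (signed)
0b01000010111 → 01000010111 = 535 (signed)
  01110110011
+ 01000010111
= 10111001010
Result 10111001010: MSB = 1 → 1482 − 2048 = -566.
Both addends are non-negative but the stored result is negative: signed overflow. The true value 947 + 535 = 1482 lies outside [-1024, 1023].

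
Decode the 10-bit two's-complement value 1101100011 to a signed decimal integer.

MSB is 1, so the value is negative.
Unsigned reading: 867. Subtract 2^10 = 1024: 867 − 1024 = -157.

-157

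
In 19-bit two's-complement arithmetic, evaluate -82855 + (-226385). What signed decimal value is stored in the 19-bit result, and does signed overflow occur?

215048; overflow

-82855 → 1101011110001011001
-226385 → 1001000101110101111
  1101011110001011001
+ 1001000101110101111
= 0110100100000001000  (discard carry-out 1)
Result 0110100100000001000: MSB = 0 → value 215048.
Both addends are negative but the stored result is non-negative: signed overflow. The true value -82855 + (-226385) = -309240 lies outside [-262144, 262143].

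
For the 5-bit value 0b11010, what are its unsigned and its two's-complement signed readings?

Unsigned: 11010 = 26.
Signed: MSB=1 → 26 − 32 = -6.

unsigned = 26, signed = -6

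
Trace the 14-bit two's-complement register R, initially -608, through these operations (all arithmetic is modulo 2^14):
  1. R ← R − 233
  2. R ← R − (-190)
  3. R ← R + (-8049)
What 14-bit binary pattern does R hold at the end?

01111000000100

Start: R = -608 = 11110110100000.
R = -608 − 233 = -841 = 11110010110111
R = -841 − (-190) = -651 = 11110101110101
R = -651 + (-8049) = -8700; wraps to 7684 = 01111000000100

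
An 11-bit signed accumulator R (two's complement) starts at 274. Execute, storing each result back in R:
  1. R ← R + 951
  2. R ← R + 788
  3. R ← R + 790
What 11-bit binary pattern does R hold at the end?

01011110011

Start: R = 274 = 00100010010.
R = 274 + 951 = 1225; wraps to -823 = 10011001001
R = -823 + 788 = -35 = 11111011101
R = -35 + 790 = 755 = 01011110011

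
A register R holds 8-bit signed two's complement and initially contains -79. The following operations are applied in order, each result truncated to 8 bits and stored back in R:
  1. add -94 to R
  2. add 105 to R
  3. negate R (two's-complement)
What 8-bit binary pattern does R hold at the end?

Start: R = -79 = 10110001.
R = -79 + (-94) = -173; wraps to 83 = 01010011
R = 83 + 105 = 188; wraps to -68 = 10111100
R = −(-68) = 68 = 01000100

01000100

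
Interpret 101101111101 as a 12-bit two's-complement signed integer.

-1155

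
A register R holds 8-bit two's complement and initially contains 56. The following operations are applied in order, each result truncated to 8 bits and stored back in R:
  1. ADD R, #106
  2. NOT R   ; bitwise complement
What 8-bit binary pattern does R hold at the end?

Start: R = 56 = 00111000.
R = 56 + 106 = 162; wraps to -94 = 10100010
R = NOT 10100010 = 01011101 = 93

01011101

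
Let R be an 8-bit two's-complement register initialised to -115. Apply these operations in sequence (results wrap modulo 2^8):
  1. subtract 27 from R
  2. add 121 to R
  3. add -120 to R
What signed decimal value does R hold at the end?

115

Start: R = -115 = 10001101.
R = -115 − 27 = -142; wraps to 114 = 01110010
R = 114 + 121 = 235; wraps to -21 = 11101011
R = -21 + (-120) = -141; wraps to 115 = 01110011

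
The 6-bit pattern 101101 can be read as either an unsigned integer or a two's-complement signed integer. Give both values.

unsigned = 45, signed = -19

Unsigned: 101101 = 45.
Signed: MSB=1 → 45 − 64 = -19.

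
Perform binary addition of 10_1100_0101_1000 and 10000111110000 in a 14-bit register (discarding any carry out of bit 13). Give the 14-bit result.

00111001001000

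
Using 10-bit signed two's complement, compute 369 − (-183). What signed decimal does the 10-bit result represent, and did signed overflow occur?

369 → 0101110001
-183 → 1101001001
Subtract via negate-and-add: invert 1101001001 + 1 = 0010110111 (i.e. 183).
  0101110001
+ 0010110111
= 1000101000
Result 1000101000: MSB = 1 → 552 − 1024 = -472.
Both addends (after negating the subtrahend) are non-negative but the stored result is negative: signed overflow. The true value 369 − (-183) = 552 lies outside [-512, 511].

-472; overflow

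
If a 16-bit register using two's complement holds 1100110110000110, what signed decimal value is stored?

-12922

MSB is 1, so the value is negative.
Invert: 0011001001111001. Add 1: 0011001001111010 = 12922. So the value is −12922.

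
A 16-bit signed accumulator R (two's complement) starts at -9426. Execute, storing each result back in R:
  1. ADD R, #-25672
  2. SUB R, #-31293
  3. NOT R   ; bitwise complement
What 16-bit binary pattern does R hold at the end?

Start: R = -9426 = 1101101100101110.
R = -9426 + (-25672) = -35098; wraps to 30438 = 0111011011100110
R = 30438 − (-31293) = 61731; wraps to -3805 = 1111000100100011
R = NOT 1111000100100011 = 0000111011011100 = 3804

0000111011011100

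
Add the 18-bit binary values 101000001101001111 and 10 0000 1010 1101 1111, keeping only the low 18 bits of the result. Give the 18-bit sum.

001000111000101110

  101000001101001111
+ 100000101011011111
= 001000111000101110  (discard carry-out 1)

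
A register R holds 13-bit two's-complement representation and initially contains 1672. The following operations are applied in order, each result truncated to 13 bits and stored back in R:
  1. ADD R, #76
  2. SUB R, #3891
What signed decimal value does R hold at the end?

Start: R = 1672 = 0011010001000.
R = 1672 + 76 = 1748 = 0011011010100
R = 1748 − 3891 = -2143 = 1011110100001

-2143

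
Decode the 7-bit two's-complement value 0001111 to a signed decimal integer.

MSB is 0, so the value is non-negative: 0001111 = 15.

15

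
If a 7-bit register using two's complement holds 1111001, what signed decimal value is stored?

MSB is 1, so the value is negative.
Unsigned reading: 121. Subtract 2^7 = 128: 121 − 128 = -7.

-7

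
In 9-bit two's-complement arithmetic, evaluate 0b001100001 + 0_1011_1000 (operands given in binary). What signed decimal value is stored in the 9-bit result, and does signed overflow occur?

-231; overflow

0b001100001 → 001100001 = 97 (signed)
0_1011_1000 → 010111000 = 184 (signed)
  001100001
+ 010111000
= 100011001
Result 100011001: MSB = 1 → 281 − 512 = -231.
Both addends are non-negative but the stored result is negative: signed overflow. The true value 97 + 184 = 281 lies outside [-256, 255].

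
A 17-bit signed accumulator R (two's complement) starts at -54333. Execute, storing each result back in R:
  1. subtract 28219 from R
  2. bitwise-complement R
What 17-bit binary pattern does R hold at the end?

10100001001110111

Start: R = -54333 = 10010101111000011.
R = -54333 − 28219 = -82552; wraps to 48520 = 01011110110001000
R = NOT 01011110110001000 = 10100001001110111 = -48521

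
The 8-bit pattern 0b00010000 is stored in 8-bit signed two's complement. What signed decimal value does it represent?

16

MSB is 0, so the value is non-negative: 00010000 = 16.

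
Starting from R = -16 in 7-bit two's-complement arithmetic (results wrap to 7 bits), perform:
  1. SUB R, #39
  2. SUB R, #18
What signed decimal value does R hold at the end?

55

Start: R = -16 = 1110000.
R = -16 − 39 = -55 = 1001001
R = -55 − 18 = -73; wraps to 55 = 0110111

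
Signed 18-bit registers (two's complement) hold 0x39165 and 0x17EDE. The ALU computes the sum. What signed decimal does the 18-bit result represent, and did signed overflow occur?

69699; no overflow

0x39165 = 111001000101100101 = -28315 (signed)
0x17EDE = 010111111011011110 = 98014 (signed)
  111001000101100101
+ 010111111011011110
= 010001000001000011  (discard carry-out 1)
Result 010001000001000011: MSB = 0 → value 69699.
Addends have opposite signs, so signed overflow cannot occur.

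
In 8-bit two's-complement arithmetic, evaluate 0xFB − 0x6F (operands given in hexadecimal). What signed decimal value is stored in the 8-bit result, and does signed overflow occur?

-116; no overflow

0xFB = 11111011 = -5 (signed)
0x6F = 01101111 = 111 (signed)
Subtract via negate-and-add: invert 01101111 + 1 = 10010001 (i.e. -111).
  11111011
+ 10010001
= 10001100  (discard carry-out 1)
Result 10001100: MSB = 1 → 140 − 256 = -116.
Both addends (after negating the subtrahend) are negative and so is the stored result: no signed overflow.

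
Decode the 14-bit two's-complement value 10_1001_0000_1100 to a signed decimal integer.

-5876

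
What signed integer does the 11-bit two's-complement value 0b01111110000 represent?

MSB is 0, so the value is non-negative: 01111110000 = 1008.

1008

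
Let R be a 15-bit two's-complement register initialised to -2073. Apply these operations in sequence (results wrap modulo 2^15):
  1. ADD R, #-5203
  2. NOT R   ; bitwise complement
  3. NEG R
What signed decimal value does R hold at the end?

Start: R = -2073 = 111011111100111.
R = -2073 + (-5203) = -7276 = 110001110010100
R = NOT 110001110010100 = 001110001101011 = 7275
R = −(7275) = -7275 = 110001110010101

-7275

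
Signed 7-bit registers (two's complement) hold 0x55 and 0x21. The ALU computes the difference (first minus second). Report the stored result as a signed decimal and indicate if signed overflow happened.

52; overflow

0x55 = 1010101 = -43 (signed)
0x21 = 0100001 = 33 (signed)
Subtract via negate-and-add: invert 0100001 + 1 = 1011111 (i.e. -33).
  1010101
+ 1011111
= 0110100  (discard carry-out 1)
Result 0110100: MSB = 0 → value 52.
Both addends (after negating the subtrahend) are negative but the stored result is non-negative: signed overflow. The true value -43 − 33 = -76 lies outside [-64, 63].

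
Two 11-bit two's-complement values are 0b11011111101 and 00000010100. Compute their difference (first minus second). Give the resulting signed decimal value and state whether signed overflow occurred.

-279; no overflow

0b11011111101 → 11011111101 = -259 (signed)
00000010100 = 20 (signed)
Subtract via negate-and-add: invert 00000010100 + 1 = 11111101100 (i.e. -20).
  11011111101
+ 11111101100
= 11011101001  (discard carry-out 1)
Result 11011101001: MSB = 1 → 1769 − 2048 = -279.
Both addends (after negating the subtrahend) are negative and so is the stored result: no signed overflow.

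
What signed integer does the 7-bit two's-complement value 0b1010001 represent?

-47

MSB is 1, so the value is negative.
Unsigned reading: 81. Subtract 2^7 = 128: 81 − 128 = -47.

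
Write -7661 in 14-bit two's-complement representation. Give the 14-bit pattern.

10001000010011

|-7661| = 7661 = 01110111101101 in 14 bits.
Invert the bits: 10001000010010. Add 1: 10001000010011.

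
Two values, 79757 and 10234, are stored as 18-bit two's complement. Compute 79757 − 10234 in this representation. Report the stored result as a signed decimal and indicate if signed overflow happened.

69523; no overflow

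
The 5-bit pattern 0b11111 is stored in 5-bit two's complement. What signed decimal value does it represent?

MSB is 1, so the value is negative.
Unsigned reading: 31. Subtract 2^5 = 32: 31 − 32 = -1.

-1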